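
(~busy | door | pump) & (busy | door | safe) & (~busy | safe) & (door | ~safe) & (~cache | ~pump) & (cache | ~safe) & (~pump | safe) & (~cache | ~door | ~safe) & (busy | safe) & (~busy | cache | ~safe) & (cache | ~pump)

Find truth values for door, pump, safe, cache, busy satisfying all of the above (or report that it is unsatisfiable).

Case safe = True:
  (door | ~safe) forces door = True.
  (cache | ~safe) forces cache = True.
  Clause (~cache | ~door | ~safe) is falsified — contradiction.
Case safe = False:
  (~busy | safe) forces busy = False.
  Clause (busy | safe) is falsified — contradiction.
Both cases fail, so the formula is unsatisfiable.

No satisfying assignment exists.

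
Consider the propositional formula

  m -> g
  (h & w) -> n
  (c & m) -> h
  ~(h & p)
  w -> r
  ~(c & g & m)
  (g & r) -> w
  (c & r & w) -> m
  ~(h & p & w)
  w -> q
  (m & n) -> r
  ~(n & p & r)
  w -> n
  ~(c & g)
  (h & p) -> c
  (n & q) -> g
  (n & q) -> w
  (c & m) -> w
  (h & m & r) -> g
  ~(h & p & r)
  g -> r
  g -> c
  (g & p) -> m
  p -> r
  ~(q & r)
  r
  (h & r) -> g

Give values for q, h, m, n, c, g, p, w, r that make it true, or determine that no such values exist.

q: False, h: False, m: False, n: True, c: False, g: False, p: False, w: False, r: True

Unit clause (r) forces r = True.
In (~q | ~r) only ~q is left, so q = False.
In (q | ~w) only ~w is left, so w = False.
In (~g | ~r | w) only ~g is left, so g = False.
In (g | ~h | ~r) only ~h is left, so h = False.
In (g | ~m) only ~m is left, so m = False.
Set n = True.
  then (~n | ~p | ~r) forces p = False.
Set c = False.
All clauses satisfied.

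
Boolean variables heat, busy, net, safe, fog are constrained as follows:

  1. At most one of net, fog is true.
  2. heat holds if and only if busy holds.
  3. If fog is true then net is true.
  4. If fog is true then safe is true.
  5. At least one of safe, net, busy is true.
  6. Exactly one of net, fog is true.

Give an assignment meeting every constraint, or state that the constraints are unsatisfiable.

heat = True, busy = True, net = True, safe = False, fog = False

  (1) {net, fog}: 1 true — at most one ✓
  (2) heat=T, busy=T — same ✓
  (3) fog=F ⇒ net: vacuous ✓
  (4) fog=F ⇒ safe: vacuous ✓
  (5) {safe, net, busy}: 2 true — at least one ✓
  (6) {net, fog}: 1 true — exactly one ✓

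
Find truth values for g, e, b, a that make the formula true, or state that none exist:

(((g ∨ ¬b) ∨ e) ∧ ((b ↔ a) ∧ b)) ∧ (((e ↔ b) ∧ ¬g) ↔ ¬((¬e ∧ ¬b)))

g=F, e=T, b=T, a=T

  ((g ∨ ¬b) ∨ e) ∧ ((b ↔ a) ∧ b) = True
    (g ∨ ¬b) ∨ e = True
      g ∨ ¬b = False
        ¬b = False
    (b ↔ a) ∧ b = True
      b ↔ a = True
  ((e ↔ b) ∧ ¬g) ↔ ¬((¬e ∧ ¬b)) = True
    (e ↔ b) ∧ ¬g = True
      e ↔ b = True
      ¬g = True
    ¬((¬e ∧ ¬b)) = True
      ¬e ∧ ¬b = False
        ¬e = False
        ¬b = False
Both conjuncts True, so the formula holds.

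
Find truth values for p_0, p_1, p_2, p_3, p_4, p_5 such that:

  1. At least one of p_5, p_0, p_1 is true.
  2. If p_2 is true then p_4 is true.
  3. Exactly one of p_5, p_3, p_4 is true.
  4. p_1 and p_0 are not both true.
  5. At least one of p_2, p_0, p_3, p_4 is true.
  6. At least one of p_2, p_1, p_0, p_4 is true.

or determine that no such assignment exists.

p_0 = False, p_1 = True, p_2 = True, p_3 = False, p_4 = True, p_5 = False

  (1) {p_5, p_0, p_1}: 1 true — at least one ✓
  (2) p_2=T ⇒ p_4: T ✓
  (3) {p_5, p_3, p_4}: 1 true — exactly one ✓
  (4) p_1=T, p_0=F — not both ✓
  (5) {p_2, p_0, p_3, p_4}: 2 true — at least one ✓
  (6) {p_2, p_1, p_0, p_4}: 3 true — at least one ✓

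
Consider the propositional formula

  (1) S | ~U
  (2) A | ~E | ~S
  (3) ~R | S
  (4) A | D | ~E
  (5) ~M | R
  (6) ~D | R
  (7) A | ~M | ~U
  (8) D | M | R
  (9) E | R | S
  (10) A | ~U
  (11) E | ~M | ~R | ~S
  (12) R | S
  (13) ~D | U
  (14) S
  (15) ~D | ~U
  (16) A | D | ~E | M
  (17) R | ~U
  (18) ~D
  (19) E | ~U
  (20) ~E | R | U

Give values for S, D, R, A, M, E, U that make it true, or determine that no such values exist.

Unit clause (S) forces S = True.
Unit clause (~D) forces D = False.
Try R = False:
  (~M | R) forces M = False.
  clause (D | M | R) is falsified — backtrack.
So R = True.
Set A = True.
Set M = True.
  then (E | ~M | ~R | ~S) forces E = True.
Set U = False.
All clauses satisfied.

S = True; D = False; R = True; A = True; M = True; E = True; U = False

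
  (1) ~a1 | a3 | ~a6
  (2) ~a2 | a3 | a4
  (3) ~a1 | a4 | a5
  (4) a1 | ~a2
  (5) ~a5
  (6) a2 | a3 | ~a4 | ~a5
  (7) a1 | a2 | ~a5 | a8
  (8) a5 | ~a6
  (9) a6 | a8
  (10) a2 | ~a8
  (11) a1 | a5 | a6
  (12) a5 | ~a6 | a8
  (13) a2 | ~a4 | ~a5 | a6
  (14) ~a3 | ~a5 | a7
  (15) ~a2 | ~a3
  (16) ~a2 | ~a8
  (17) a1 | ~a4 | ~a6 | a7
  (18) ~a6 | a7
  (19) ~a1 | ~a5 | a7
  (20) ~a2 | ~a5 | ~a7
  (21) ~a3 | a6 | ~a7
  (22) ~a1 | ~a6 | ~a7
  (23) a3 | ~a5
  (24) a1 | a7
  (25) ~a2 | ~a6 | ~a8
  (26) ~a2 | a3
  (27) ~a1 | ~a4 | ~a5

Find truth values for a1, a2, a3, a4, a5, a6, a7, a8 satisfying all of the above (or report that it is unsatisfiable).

No satisfying assignment exists.

Case a5 = True:
  Clause (~a5) is falsified — contradiction.
Case a5 = False:
  (a5 | ~a6) forces a6 = False.
  (a6 | a8) forces a8 = True.
  (a2 | ~a8) forces a2 = True.
  Clause (~a2 | ~a8) is falsified — contradiction.
Both cases fail, so the formula is unsatisfiable.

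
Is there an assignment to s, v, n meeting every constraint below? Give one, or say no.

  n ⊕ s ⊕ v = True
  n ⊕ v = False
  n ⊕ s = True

s = True, v = False, n = False

n ⊕ s ⊕ v = F ⊕ T ⊕ F = True ✓
n ⊕ v = F ⊕ F = False ✓
n ⊕ s = F ⊕ T = True ✓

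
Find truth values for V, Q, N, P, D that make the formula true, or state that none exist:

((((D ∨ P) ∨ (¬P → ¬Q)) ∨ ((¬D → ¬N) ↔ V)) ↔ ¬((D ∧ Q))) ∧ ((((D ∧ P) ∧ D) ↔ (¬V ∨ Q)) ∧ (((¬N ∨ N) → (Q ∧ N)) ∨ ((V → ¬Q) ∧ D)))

V = False, Q = False, N = True, P = True, D = True

  (((D ∨ P) ∨ (¬P → ¬Q)) ∨ ((¬D → ¬N) ↔ V)) ↔ ¬((D ∧ Q)) = True
    ((D ∨ P) ∨ (¬P → ¬Q)) ∨ ((¬D → ¬N) ↔ V) = True
      (D ∨ P) ∨ (¬P → ¬Q) = True
        D ∨ P = True
        ¬P → ¬Q = True
          ¬P = False
          ¬Q = True
      (¬D → ¬N) ↔ V = False
        ¬D → ¬N = True
          ¬D = False
          ¬N = False
    ¬((D ∧ Q)) = True
      D ∧ Q = False
  (((D ∧ P) ∧ D) ↔ (¬V ∨ Q)) ∧ (((¬N ∨ N) → (Q ∧ N)) ∨ ((V → ¬Q) ∧ D)) = True
    ((D ∧ P) ∧ D) ↔ (¬V ∨ Q) = True
      (D ∧ P) ∧ D = True
        D ∧ P = True
      ¬V ∨ Q = True
        ¬V = True
    ((¬N ∨ N) → (Q ∧ N)) ∨ ((V → ¬Q) ∧ D) = True
      (¬N ∨ N) → (Q ∧ N) = False
        ¬N ∨ N = True
          ¬N = False
        Q ∧ N = False
      (V → ¬Q) ∧ D = True
        V → ¬Q = True
          ¬Q = True
Both conjuncts True, so the formula holds.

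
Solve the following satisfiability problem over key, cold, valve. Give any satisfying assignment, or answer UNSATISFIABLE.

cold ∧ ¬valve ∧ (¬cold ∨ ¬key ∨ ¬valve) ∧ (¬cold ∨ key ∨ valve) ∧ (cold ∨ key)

Unit clause (cold) forces cold = True.
Unit clause (¬valve) forces valve = False.
In (¬cold ∨ key ∨ valve) only key is left, so key = True.
Check each clause:
  (cold): cold holds.
  (¬valve): ¬valve holds.
  (¬cold ∨ ¬key ∨ ¬valve): ¬valve holds.
  (¬cold ∨ key ∨ valve): key holds.
  (cold ∨ key): cold holds.
All clauses satisfied.

key = True, cold = True, valve = False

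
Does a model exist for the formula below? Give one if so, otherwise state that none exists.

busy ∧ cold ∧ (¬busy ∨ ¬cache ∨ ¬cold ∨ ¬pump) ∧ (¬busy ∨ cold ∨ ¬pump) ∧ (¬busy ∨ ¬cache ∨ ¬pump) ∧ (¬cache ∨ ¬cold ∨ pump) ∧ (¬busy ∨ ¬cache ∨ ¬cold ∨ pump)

cold = True, pump = True, cache = False, busy = True

Unit clause (busy) forces busy = True.
Unit clause (cold) forces cold = True.
Set pump = True.
  then (¬busy ∨ ¬cache ∨ ¬cold ∨ ¬pump) forces cache = False.
All clauses satisfied.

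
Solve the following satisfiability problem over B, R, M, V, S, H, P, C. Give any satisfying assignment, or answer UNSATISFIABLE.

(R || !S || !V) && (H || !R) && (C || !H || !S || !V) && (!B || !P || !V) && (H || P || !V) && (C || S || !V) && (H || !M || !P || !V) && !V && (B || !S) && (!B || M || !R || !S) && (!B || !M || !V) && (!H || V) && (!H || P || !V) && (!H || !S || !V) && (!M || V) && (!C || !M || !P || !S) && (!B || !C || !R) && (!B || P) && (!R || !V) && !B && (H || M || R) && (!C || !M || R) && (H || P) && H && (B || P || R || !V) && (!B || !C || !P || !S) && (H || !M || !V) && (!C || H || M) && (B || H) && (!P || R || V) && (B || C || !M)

Case V = True:
  Clause (!V) is falsified — contradiction.
Case V = False:
  (!H || V) forces H = False.
  Clause (H) is falsified — contradiction.
Both cases fail, so the formula is unsatisfiable.

The formula is unsatisfiable.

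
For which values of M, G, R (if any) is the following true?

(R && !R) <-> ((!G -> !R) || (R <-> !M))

M=T; G=F; R=T

  (R && !R) <-> ((!G -> !R) || (R <-> !M)) = True
    R && !R = False
      !R = False
    (!G -> !R) || (R <-> !M) = False
      !G -> !R = False
        !G = True
        !R = False
      R <-> !M = False
        !M = False
The formula evaluates to True.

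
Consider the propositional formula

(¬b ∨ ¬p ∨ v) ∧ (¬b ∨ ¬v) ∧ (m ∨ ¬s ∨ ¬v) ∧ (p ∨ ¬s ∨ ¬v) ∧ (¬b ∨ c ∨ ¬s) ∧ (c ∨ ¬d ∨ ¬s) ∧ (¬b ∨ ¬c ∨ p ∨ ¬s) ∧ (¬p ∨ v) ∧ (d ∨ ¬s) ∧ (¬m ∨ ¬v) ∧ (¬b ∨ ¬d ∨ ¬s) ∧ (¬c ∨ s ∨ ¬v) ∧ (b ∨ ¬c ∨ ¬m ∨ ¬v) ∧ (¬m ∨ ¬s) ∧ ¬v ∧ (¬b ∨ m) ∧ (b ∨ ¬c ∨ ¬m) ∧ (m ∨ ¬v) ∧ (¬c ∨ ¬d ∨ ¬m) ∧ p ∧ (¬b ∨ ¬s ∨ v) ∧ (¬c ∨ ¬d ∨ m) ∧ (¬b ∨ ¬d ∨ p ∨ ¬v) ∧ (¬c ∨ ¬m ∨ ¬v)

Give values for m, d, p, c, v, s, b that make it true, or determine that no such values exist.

Case p = True:
  (¬p ∨ v) forces v = True.
  Clause (¬v) is falsified — contradiction.
Case p = False:
  Clause (p) is falsified — contradiction.
Both cases fail, so the formula is unsatisfiable.

No satisfying assignment exists.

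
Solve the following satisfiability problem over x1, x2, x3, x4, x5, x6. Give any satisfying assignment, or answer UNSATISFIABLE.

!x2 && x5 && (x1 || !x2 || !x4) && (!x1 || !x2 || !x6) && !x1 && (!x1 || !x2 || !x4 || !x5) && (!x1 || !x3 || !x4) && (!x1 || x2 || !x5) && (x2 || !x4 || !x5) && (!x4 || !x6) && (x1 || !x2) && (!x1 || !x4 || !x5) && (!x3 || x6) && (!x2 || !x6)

x1: False; x2: False; x3: True; x4: False; x5: True; x6: True

Unit clause (!x2) forces x2 = False.
Unit clause (x5) forces x5 = True.
Unit clause (!x1) forces x1 = False.
In (x2 || !x4 || !x5) only !x4 is left, so x4 = False.
Set x3 = True.
  then (!x3 || x6) forces x6 = True.
All clauses satisfied.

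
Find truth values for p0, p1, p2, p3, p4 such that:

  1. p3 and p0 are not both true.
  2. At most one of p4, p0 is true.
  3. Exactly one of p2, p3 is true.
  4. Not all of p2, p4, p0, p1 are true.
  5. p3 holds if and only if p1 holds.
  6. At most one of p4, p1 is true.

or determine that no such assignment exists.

p0 = False, p1 = True, p2 = False, p3 = True, p4 = False

  (1) p3=T, p0=F — not both ✓
  (2) {p4, p0}: 0 true — at most one ✓
  (3) {p2, p3}: 1 true — exactly one ✓
  (4) {p2, p4, p0, p1}: 1/4 true — not all ✓
  (5) p3=T, p1=T — same ✓
  (6) {p4, p1}: 1 true — at most one ✓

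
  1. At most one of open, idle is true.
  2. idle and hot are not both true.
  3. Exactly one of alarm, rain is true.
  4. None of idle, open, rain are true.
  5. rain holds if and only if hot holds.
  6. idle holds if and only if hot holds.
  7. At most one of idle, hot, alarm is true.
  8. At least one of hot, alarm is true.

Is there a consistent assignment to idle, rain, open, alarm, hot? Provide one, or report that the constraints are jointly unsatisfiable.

idle=F, rain=F, open=F, alarm=T, hot=F

  (1) {open, idle}: 0 true — at most one ✓
  (2) idle=F, hot=F — not both ✓
  (3) {alarm, rain}: 1 true — exactly one ✓
  (4) {idle, open, rain}: 0 true — none ✓
  (5) rain=F, hot=F — same ✓
  (6) idle=F, hot=F — same ✓
  (7) {idle, hot, alarm}: 1 true — at most one ✓
  (8) {hot, alarm}: 1 true — at least one ✓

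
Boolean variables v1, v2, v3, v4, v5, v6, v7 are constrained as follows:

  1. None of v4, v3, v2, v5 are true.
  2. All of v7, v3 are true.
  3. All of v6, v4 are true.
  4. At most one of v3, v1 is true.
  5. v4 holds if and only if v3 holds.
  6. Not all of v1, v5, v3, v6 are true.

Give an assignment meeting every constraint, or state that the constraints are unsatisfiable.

Case v3 = True:
  Constraint (1) is violated (v3=T) — contradiction.
Case v3 = False:
  Constraint (2) is violated (v3=F) — contradiction.
Both cases fail — unsatisfiable.

The formula is unsatisfiable.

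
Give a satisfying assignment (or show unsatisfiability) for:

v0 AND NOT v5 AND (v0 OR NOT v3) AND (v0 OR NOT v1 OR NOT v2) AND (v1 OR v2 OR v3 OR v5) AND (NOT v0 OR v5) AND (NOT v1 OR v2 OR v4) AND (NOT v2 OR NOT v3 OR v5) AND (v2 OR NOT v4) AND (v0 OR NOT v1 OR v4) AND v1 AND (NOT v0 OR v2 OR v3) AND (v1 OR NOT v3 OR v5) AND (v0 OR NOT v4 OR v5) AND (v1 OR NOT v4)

Case v0 = True:
  (NOT v5) forces v5 = False.
  Clause (NOT v0 OR v5) is falsified — contradiction.
Case v0 = False:
  Clause (v0) is falsified — contradiction.
Both cases fail, so the formula is unsatisfiable.

No satisfying assignment exists.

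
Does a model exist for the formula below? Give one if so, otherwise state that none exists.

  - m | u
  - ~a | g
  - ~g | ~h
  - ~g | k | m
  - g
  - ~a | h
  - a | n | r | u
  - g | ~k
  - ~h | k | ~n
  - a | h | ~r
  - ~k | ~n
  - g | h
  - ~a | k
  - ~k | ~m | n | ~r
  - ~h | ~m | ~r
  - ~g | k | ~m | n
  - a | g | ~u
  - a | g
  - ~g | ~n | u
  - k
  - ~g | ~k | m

Unit clause (g) forces g = True.
Unit clause (k) forces k = True.
In (~g | ~k | m) only m is left, so m = True.
In (~g | ~h) only ~h is left, so h = False.
In (~a | h) only ~a is left, so a = False.
In (a | h | ~r) only ~r is left, so r = False.
In (~k | ~n) only ~n is left, so n = False.
In (a | n | r | u) only u is left, so u = True.
All clauses satisfied.

m = True, h = False, u = True, g = True, k = True, r = False, n = False, a = False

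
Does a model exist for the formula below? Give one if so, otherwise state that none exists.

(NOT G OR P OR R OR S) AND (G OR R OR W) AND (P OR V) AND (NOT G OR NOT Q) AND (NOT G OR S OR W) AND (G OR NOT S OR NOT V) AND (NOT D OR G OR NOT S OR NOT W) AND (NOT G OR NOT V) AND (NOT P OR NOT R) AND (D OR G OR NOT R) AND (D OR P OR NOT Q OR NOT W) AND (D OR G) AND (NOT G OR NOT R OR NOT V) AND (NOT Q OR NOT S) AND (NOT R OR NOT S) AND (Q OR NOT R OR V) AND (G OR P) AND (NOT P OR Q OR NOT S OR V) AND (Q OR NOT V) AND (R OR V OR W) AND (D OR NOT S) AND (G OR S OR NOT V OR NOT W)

Try S = True:
  (NOT Q OR NOT S) forces Q = False.
  (NOT R OR NOT S) forces R = False.
  (Q OR NOT V) forces V = False.
  (P OR V) forces P = True.
  clause (NOT P OR Q OR NOT S OR V) is falsified — backtrack.
So S = False.
Set G = True.
  then (NOT G OR NOT Q) forces Q = False.
  then (NOT G OR S OR W) forces W = True.
  then (NOT G OR NOT V) forces V = False.
  then (Q OR NOT R OR V) forces R = False.
  then (NOT G OR P OR R OR S) forces P = True.
Set D = False.
All clauses satisfied.

S = False, G = True, Q = False, R = False, V = False, P = True, W = True, D = False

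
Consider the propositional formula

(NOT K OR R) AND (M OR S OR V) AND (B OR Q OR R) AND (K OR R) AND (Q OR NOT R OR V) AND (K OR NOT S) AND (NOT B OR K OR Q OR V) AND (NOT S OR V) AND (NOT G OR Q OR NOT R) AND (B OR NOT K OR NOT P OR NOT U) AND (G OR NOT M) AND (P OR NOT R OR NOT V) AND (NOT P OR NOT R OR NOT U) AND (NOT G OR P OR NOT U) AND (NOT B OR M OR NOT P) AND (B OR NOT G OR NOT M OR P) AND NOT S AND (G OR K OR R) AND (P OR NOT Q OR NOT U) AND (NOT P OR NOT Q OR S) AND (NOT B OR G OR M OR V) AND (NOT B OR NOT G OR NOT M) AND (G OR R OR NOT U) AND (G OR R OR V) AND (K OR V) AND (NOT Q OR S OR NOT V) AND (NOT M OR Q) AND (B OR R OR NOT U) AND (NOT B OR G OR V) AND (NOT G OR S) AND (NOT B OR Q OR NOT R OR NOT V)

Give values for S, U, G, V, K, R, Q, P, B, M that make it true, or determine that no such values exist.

Unit clause (NOT S) forces S = False.
In (NOT G OR S) only NOT G is left, so G = False.
In (G OR NOT M) only NOT M is left, so M = False.
In (M OR S OR V) only V is left, so V = True.
In (NOT Q OR S OR NOT V) only NOT Q is left, so Q = False.
Try U = True:
  (G OR R OR NOT U) forces R = True.
  (P OR NOT R OR NOT V) forces P = True.
  clause (NOT P OR NOT R OR NOT U) is falsified — backtrack.
So U = False.
Set K = True.
  then (NOT K OR R) forces R = True.
  then (P OR NOT R OR NOT V) forces P = True.
  then (NOT B OR M OR NOT P) forces B = False.
All clauses satisfied.

S=F, U=F, G=F, V=T, K=T, R=T, Q=F, P=T, B=F, M=F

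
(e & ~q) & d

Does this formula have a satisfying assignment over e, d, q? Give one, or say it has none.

e = True, d = True, q = False

  e & ~q = True
    ~q = True
Both conjuncts True, so the formula holds.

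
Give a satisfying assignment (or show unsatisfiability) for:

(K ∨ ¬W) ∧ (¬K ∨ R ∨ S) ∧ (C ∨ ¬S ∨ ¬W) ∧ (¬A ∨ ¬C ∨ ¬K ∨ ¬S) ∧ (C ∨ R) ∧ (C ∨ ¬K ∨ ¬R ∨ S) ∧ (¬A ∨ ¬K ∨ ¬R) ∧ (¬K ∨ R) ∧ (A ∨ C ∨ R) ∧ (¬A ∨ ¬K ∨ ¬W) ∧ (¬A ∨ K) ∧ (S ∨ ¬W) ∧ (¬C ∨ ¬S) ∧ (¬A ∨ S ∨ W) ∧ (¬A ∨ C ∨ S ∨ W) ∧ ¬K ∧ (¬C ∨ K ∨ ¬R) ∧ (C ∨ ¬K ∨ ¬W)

Unit clause (¬K) forces K = False.
In (K ∨ ¬W) only ¬W is left, so W = False.
In (¬A ∨ K) only ¬A is left, so A = False.
Set R = True.
  then (¬C ∨ K ∨ ¬R) forces C = False.
Set S = False.
All clauses satisfied.

R=T; W=F; S=F; A=F; K=F; C=F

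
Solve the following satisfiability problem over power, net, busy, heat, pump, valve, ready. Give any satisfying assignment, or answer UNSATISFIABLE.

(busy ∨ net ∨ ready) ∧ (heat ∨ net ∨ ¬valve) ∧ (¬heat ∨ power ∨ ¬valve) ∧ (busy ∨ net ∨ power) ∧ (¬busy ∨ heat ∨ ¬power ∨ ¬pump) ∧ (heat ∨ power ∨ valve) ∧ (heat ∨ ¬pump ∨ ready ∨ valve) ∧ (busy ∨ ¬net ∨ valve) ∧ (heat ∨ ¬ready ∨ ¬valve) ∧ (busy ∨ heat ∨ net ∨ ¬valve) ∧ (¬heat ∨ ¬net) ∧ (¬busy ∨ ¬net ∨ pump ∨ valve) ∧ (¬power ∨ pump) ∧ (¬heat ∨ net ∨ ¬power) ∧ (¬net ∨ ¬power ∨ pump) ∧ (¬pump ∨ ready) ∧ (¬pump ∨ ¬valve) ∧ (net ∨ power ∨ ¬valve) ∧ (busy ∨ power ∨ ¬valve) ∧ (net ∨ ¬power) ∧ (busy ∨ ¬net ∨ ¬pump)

power = False; net = True; busy = True; heat = False; pump = False; valve = True; ready = False

Set power = False.
Set net = True.
  then (¬heat ∨ ¬net) forces heat = False.
  then (heat ∨ power ∨ valve) forces valve = True.
  then (heat ∨ ¬ready ∨ ¬valve) forces ready = False.
  then (¬pump ∨ ready) forces pump = False.
  then (busy ∨ power ∨ ¬valve) forces busy = True.
All clauses satisfied.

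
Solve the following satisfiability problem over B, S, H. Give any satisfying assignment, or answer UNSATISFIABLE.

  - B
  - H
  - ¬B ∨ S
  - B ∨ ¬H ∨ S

B = True, S = True, H = True

Unit clause (B) forces B = True.
Unit clause (H) forces H = True.
In (¬B ∨ S) only S is left, so S = True.
Check each clause:
  (B): B holds.
  (H): H holds.
  (¬B ∨ S): S holds.
  (B ∨ ¬H ∨ S): B holds.
All clauses satisfied.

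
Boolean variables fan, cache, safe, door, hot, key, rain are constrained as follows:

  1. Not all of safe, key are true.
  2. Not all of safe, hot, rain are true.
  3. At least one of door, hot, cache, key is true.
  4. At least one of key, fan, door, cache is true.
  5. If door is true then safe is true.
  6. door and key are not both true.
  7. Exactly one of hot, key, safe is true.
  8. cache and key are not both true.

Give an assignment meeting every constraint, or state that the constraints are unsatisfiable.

fan: False, cache: True, safe: True, door: False, hot: False, key: False, rain: False

  (1) {safe, key}: 1/2 true — not all ✓
  (2) {safe, hot, rain}: 1/3 true — not all ✓
  (3) {door, hot, cache, key}: 1 true — at least one ✓
  (4) {key, fan, door, cache}: 1 true — at least one ✓
  (5) door=F ⇒ safe: vacuous ✓
  (6) door=F, key=F — not both ✓
  (7) {hot, key, safe}: 1 true — exactly one ✓
  (8) cache=T, key=F — not both ✓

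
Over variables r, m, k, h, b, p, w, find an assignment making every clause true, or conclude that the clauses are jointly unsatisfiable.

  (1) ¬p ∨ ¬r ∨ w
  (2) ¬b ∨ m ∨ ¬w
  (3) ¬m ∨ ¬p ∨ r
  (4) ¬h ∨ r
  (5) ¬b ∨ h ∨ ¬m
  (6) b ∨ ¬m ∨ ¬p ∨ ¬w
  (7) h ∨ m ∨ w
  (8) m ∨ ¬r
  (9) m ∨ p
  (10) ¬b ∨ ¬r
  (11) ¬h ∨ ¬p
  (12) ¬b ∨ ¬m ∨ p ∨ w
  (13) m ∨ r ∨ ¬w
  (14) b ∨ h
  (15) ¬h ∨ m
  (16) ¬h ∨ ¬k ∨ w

r = True, m = True, k = False, h = True, b = False, p = False, w = True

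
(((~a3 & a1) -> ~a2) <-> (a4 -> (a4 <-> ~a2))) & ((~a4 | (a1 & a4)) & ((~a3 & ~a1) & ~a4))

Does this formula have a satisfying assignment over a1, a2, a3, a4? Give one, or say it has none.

a1 = False, a2 = True, a3 = False, a4 = False

  ((~a3 & a1) -> ~a2) <-> (a4 -> (a4 <-> ~a2)) = True
    (~a3 & a1) -> ~a2 = True
      ~a3 & a1 = False
        ~a3 = True
      ~a2 = False
    a4 -> (a4 <-> ~a2) = True
      a4 <-> ~a2 = True
        ~a2 = False
  (~a4 | (a1 & a4)) & ((~a3 & ~a1) & ~a4) = True
    ~a4 | (a1 & a4) = True
      ~a4 = True
      a1 & a4 = False
    (~a3 & ~a1) & ~a4 = True
      ~a3 & ~a1 = True
        ~a3 = True
        ~a1 = True
      ~a4 = True
Both conjuncts True, so the formula holds.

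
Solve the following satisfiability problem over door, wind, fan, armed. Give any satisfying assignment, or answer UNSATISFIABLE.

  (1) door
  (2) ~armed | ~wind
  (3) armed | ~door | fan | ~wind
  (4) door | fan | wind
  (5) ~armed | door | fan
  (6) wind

Unit clause (door) forces door = True.
Unit clause (wind) forces wind = True.
In (~armed | ~wind) only ~armed is left, so armed = False.
In (armed | ~door | fan | ~wind) only fan is left, so fan = True.
Check each clause:
  (door): door holds.
  (~armed | ~wind): ~armed holds.
  (armed | ~door | fan | ~wind): fan holds.
  (door | fan | wind): door holds.
  (~armed | door | fan): ~armed holds.
  (wind): wind holds.
All clauses satisfied.

door=T, wind=T, fan=T, armed=F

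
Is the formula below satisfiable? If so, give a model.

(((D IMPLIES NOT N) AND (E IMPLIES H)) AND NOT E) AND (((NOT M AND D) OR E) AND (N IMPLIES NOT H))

H = True, D = True, N = False, M = False, E = False

  ((D IMPLIES NOT N) AND (E IMPLIES H)) AND NOT E = True
    (D IMPLIES NOT N) AND (E IMPLIES H) = True
      D IMPLIES NOT N = True
        NOT N = True
      E IMPLIES H = True
    NOT E = True
  ((NOT M AND D) OR E) AND (N IMPLIES NOT H) = True
    (NOT M AND D) OR E = True
      NOT M AND D = True
        NOT M = True
    N IMPLIES NOT H = True
      NOT H = False
Both conjuncts True, so the formula holds.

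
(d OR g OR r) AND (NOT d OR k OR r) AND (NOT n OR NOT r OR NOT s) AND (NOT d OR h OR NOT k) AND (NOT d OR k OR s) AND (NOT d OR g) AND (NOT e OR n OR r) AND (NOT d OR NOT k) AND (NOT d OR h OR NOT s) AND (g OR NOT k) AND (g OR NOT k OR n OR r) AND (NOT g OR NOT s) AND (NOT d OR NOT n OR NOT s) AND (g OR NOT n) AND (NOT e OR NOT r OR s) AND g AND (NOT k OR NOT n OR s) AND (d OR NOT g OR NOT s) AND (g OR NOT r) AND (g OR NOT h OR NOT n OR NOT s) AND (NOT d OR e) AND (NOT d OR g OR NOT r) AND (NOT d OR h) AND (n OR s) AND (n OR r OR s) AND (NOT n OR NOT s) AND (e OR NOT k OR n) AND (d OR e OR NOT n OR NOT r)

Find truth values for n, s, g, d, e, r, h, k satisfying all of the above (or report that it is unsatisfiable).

Unit clause (g) forces g = True.
In (NOT g OR NOT s) only NOT s is left, so s = False.
In (n OR s) only n is left, so n = True.
In (NOT k OR NOT n OR s) only NOT k is left, so k = False.
In (NOT d OR k OR s) only NOT d is left, so d = False.
Set e = True.
  then (NOT e OR NOT r OR s) forces r = False.
Set h = True.
All clauses satisfied.

n = True, s = False, g = True, d = False, e = True, r = False, h = True, k = False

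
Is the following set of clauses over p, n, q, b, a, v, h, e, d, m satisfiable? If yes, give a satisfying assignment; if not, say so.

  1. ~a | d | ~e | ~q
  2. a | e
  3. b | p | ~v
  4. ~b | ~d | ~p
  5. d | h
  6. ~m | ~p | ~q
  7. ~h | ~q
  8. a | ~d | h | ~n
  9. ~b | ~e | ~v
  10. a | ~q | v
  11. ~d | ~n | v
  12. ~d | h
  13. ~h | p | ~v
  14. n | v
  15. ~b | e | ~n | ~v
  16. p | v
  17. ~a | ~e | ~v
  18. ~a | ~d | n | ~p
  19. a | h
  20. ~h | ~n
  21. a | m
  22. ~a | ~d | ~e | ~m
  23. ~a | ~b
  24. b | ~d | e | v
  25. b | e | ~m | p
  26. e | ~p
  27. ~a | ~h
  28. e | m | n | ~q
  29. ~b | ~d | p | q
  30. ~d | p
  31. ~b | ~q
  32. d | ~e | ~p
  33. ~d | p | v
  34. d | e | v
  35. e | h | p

Try p = False:
  (p | v) forces v = True.
  (b | p | ~v) forces b = True.
  (~b | ~e | ~v) forces e = False.
  (a | e) forces a = True.
  clause (~a | ~b) is falsified — backtrack.
So p = True.
  then (e | ~p) forces e = True.
  then (d | ~e | ~p) forces d = True.
  then (~b | ~d | ~p) forces b = False.
  then (~d | h) forces h = True.
  then (~h | ~n) forces n = False.
  then (~a | ~h) forces a = False.
  then (~h | ~q) forces q = False.
  then (n | v) forces v = True.
  then (a | m) forces m = True.
All clauses satisfied.

p: True, n: False, q: False, b: False, a: False, v: True, h: True, e: True, d: True, m: True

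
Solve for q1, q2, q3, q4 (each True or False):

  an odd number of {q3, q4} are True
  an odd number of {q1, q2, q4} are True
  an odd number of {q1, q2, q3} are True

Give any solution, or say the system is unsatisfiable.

UNSATISFIABLE

Adding constraints 1, 2, 3 mod 2: every variable appears an even number of times on the left, so the left side is 0.
But the right sides sum to 1 (mod 2). 0 ≠ 1 — the system is inconsistent.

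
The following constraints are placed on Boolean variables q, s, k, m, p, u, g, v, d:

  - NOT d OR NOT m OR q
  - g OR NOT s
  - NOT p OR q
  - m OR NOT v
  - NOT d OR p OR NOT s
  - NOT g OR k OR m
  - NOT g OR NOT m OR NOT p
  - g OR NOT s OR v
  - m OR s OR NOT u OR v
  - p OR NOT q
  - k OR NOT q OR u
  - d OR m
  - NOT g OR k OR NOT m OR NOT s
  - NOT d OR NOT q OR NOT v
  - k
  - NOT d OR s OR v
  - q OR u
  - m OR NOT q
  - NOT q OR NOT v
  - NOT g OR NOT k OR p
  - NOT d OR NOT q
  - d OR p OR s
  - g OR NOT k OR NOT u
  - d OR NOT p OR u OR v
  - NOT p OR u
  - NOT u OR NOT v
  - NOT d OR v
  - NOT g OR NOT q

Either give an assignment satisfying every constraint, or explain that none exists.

Case u = True:
  (k) forces k = True.
  (g OR NOT k OR NOT u) forces g = True.
  (NOT g OR NOT k OR p) forces p = True.
  (NOT p OR q) forces q = True.
  Clause (NOT g OR NOT q) is falsified — contradiction.
Case u = False:
  (k) forces k = True.
  (q OR u) forces q = True.
  (p OR NOT q) forces p = True.
  Clause (NOT p OR u) is falsified — contradiction.
Both cases fail, so the formula is unsatisfiable.

No satisfying assignment exists.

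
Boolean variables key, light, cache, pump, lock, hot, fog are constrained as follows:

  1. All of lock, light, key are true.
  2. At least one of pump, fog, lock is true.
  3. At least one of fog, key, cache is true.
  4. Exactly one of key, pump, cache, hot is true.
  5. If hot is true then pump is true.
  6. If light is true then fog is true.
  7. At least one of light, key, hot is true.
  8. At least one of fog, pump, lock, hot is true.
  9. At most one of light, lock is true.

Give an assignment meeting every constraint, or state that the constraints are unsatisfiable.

The formula is unsatisfiable.

Case light = True:
  (1) forces lock = True.
  Constraint (9) is violated (light=T, lock=T) — contradiction.
Case light = False:
  Constraint (1) is violated (light=F) — contradiction.
Both cases fail — unsatisfiable.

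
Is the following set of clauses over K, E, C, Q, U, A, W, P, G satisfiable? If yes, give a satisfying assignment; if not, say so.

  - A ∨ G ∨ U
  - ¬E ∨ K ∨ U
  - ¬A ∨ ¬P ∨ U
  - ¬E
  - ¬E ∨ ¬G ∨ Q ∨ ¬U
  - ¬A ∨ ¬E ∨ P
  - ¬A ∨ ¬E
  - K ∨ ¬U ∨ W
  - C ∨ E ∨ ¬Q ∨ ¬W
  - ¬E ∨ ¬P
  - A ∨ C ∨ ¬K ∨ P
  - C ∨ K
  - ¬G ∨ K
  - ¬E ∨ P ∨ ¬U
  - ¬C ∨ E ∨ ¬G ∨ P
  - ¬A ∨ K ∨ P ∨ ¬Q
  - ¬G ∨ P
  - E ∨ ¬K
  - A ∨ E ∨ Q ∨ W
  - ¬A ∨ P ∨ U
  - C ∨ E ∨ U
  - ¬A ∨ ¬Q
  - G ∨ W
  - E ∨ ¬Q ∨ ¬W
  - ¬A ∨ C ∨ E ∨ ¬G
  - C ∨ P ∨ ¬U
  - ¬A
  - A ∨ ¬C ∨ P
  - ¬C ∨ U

K: False; E: False; C: True; Q: False; U: True; A: False; W: True; P: True; G: False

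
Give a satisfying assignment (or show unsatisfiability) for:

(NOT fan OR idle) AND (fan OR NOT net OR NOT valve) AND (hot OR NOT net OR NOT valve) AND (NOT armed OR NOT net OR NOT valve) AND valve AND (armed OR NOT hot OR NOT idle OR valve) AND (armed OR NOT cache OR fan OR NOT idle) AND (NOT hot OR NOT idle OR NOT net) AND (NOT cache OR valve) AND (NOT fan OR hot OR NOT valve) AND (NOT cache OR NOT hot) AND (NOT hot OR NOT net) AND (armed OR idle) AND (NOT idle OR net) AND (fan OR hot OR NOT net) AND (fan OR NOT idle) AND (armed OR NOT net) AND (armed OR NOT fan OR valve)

armed = True; valve = True; idle = False; net = False; hot = True; cache = False; fan = False

Unit clause (valve) forces valve = True.
Try armed = False:
  (armed OR idle) forces idle = True.
  (NOT idle OR net) forces net = True.
  clause (armed OR NOT net) is falsified — backtrack.
So armed = True.
  then (NOT armed OR NOT net OR NOT valve) forces net = False.
  then (NOT idle OR net) forces idle = False.
  then (NOT fan OR idle) forces fan = False.
Set hot = True.
  then (NOT cache OR NOT hot) forces cache = False.
All clauses satisfied.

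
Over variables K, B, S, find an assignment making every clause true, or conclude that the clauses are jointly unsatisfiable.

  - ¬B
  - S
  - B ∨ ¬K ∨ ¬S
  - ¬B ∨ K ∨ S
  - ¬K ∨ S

Unit clause (¬B) forces B = False.
Unit clause (S) forces S = True.
In (B ∨ ¬K ∨ ¬S) only ¬K is left, so K = False.
Check each clause:
  (¬B): ¬B holds.
  (S): S holds.
  (B ∨ ¬K ∨ ¬S): ¬K holds.
  (¬B ∨ K ∨ S): ¬B holds.
  (¬K ∨ S): ¬K holds.
All clauses satisfied.

K: False, B: False, S: True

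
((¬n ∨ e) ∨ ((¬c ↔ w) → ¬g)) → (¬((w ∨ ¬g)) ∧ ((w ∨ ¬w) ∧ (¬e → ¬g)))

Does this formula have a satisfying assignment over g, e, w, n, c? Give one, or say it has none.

g: True, e: True, w: False, n: True, c: True

  ((¬n ∨ e) ∨ ((¬c ↔ w) → ¬g)) → (¬((w ∨ ¬g)) ∧ ((w ∨ ¬w) ∧ (¬e → ¬g))) = True
    (¬n ∨ e) ∨ ((¬c ↔ w) → ¬g) = True
      ¬n ∨ e = True
        ¬n = False
      (¬c ↔ w) → ¬g = False
        ¬c ↔ w = True
          ¬c = False
        ¬g = False
    ¬((w ∨ ¬g)) ∧ ((w ∨ ¬w) ∧ (¬e → ¬g)) = True
      ¬((w ∨ ¬g)) = True
        w ∨ ¬g = False
          ¬g = False
      (w ∨ ¬w) ∧ (¬e → ¬g) = True
        w ∨ ¬w = True
          ¬w = True
        ¬e → ¬g = True
          ¬e = False
          ¬g = False
The formula evaluates to True.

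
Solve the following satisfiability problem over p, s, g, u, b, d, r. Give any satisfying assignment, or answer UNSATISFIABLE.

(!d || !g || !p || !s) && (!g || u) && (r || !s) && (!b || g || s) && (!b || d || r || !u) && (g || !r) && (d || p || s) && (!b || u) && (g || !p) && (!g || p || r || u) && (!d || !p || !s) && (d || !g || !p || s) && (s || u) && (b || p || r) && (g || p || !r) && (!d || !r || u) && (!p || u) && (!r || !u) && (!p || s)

Try p = True:
  (g || !p) forces g = True.
  (!g || u) forces u = True.
  (!r || !u) forces r = False.
  (r || !s) forces s = False.
  clause (!p || s) is falsified — backtrack.
So p = False.
Try s = True:
  (r || !s) forces r = True.
  (g || !r) forces g = True.
  (!g || u) forces u = True.
  clause (!r || !u) is falsified — backtrack.
So s = False.
  then (d || p || s) forces d = True.
  then (s || u) forces u = True.
  then (!r || !u) forces r = False.
  then (b || p || r) forces b = True.
  then (!b || g || s) forces g = True.
All clauses satisfied.

p: False; s: False; g: True; u: True; b: True; d: True; r: False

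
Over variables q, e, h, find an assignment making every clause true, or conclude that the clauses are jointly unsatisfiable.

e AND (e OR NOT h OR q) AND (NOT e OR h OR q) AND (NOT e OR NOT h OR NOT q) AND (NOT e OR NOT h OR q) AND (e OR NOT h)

Unit clause (e) forces e = True.
Try q = False:
  (NOT e OR h OR q) forces h = True.
  clause (NOT e OR NOT h OR q) is falsified — backtrack.
So q = True.
  then (NOT e OR NOT h OR NOT q) forces h = False.
All clauses satisfied.

q=T; e=T; h=F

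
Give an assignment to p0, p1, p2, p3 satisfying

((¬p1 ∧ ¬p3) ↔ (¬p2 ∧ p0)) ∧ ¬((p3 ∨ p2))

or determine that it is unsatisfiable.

p0 = False; p1 = True; p2 = False; p3 = False

  (¬p1 ∧ ¬p3) ↔ (¬p2 ∧ p0) = True
    ¬p1 ∧ ¬p3 = False
      ¬p1 = False
      ¬p3 = True
    ¬p2 ∧ p0 = False
      ¬p2 = True
  ¬((p3 ∨ p2)) = True
    p3 ∨ p2 = False
Both conjuncts True, so the formula holds.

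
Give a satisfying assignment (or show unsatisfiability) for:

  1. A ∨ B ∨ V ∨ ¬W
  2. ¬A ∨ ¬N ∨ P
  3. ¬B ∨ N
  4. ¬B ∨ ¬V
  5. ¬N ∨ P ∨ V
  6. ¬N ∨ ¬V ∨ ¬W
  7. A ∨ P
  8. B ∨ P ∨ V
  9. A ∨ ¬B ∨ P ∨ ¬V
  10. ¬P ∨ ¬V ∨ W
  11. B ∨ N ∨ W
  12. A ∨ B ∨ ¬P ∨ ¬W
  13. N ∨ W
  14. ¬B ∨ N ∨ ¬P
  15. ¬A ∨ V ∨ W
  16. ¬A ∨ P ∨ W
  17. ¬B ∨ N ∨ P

A = True, B = False, V = True, N = False, W = True, P = True

Set A = True.
Set B = False.
Set V = True.
Try N = True:
  (¬A ∨ ¬N ∨ P) forces P = True.
  (¬N ∨ ¬V ∨ ¬W) forces W = False.
  clause (¬P ∨ ¬V ∨ W) is falsified — backtrack.
So N = False.
  then (B ∨ N ∨ W) forces W = True.
Set P = True.
All clauses satisfied.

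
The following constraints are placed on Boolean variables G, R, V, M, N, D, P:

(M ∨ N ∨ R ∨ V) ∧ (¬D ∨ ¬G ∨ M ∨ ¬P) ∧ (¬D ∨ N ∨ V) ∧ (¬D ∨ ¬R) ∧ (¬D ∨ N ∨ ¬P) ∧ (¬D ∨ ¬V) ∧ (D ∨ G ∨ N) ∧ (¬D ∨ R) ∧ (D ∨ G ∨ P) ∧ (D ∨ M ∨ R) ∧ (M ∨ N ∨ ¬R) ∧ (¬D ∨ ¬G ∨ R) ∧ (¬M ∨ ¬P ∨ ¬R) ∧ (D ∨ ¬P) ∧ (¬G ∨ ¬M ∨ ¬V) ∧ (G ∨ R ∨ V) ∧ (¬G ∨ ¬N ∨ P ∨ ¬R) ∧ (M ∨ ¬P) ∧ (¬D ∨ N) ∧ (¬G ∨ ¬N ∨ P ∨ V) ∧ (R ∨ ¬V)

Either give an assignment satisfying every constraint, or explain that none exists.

G = True, R = True, V = False, M = True, N = False, D = False, P = False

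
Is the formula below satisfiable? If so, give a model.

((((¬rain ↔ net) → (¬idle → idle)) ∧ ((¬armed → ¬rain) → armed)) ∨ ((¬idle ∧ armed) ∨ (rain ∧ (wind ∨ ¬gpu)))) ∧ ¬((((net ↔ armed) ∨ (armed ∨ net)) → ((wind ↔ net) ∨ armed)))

rain = True; gpu = True; wind = False; armed = False; idle = False; net = True

  (((¬rain ↔ net) → (¬idle → idle)) ∧ ((¬armed → ¬rain) → armed)) ∨ ((¬idle ∧ armed) ∨ (rain ∧ (wind ∨ ¬gpu))) = True
    ((¬rain ↔ net) → (¬idle → idle)) ∧ ((¬armed → ¬rain) → armed) = True
      (¬rain ↔ net) → (¬idle → idle) = True
        ¬rain ↔ net = False
          ¬rain = False
        ¬idle → idle = False
          ¬idle = True
      (¬armed → ¬rain) → armed = True
        ¬armed → ¬rain = False
          ¬armed = True
          ¬rain = False
    (¬idle ∧ armed) ∨ (rain ∧ (wind ∨ ¬gpu)) = False
      ¬idle ∧ armed = False
        ¬idle = True
      rain ∧ (wind ∨ ¬gpu) = False
        wind ∨ ¬gpu = False
          ¬gpu = False
  ¬((((net ↔ armed) ∨ (armed ∨ net)) → ((wind ↔ net) ∨ armed))) = True
    ((net ↔ armed) ∨ (armed ∨ net)) → ((wind ↔ net) ∨ armed) = False
      (net ↔ armed) ∨ (armed ∨ net) = True
        net ↔ armed = False
        armed ∨ net = True
      (wind ↔ net) ∨ armed = False
        wind ↔ net = False
Both conjuncts True, so the formula holds.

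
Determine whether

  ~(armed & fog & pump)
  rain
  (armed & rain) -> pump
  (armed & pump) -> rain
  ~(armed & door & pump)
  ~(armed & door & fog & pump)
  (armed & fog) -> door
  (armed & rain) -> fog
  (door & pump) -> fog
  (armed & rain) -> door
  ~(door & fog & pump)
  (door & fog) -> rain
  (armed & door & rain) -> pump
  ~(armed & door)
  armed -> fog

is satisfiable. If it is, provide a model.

rain = True, pump = False, door = False, armed = False, fog = False

Unit clause (rain) forces rain = True.
Set pump = False.
  then (~armed | pump | ~rain) forces armed = False.
Set door = False.
Set fog = False.
All clauses satisfied.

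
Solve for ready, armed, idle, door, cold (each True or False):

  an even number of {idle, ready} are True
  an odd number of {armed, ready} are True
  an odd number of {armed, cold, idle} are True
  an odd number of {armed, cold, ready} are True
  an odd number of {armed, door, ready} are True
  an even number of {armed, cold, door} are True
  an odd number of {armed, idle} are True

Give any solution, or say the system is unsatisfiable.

ready=T; armed=F; idle=T; door=F; cold=F

{idle, ready}: 2 true → even ✓
{armed, ready}: 1 true → odd ✓
{armed, cold, idle}: 1 true → odd ✓
{armed, cold, ready}: 1 true → odd ✓
{armed, door, ready}: 1 true → odd ✓
{armed, cold, door}: 0 true → even ✓
{armed, idle}: 1 true → odd ✓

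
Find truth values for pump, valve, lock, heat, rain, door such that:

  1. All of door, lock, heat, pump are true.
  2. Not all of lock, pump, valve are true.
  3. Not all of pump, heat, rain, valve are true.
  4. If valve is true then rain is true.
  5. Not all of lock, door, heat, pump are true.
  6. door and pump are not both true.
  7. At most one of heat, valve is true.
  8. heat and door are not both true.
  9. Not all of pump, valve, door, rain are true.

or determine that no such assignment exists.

Case pump = True:
  (1) forces door = True.
  Constraint (6) is violated (door=T, pump=T) — contradiction.
Case pump = False:
  Constraint (1) is violated (pump=F) — contradiction.
Both cases fail — unsatisfiable.

The formula is unsatisfiable.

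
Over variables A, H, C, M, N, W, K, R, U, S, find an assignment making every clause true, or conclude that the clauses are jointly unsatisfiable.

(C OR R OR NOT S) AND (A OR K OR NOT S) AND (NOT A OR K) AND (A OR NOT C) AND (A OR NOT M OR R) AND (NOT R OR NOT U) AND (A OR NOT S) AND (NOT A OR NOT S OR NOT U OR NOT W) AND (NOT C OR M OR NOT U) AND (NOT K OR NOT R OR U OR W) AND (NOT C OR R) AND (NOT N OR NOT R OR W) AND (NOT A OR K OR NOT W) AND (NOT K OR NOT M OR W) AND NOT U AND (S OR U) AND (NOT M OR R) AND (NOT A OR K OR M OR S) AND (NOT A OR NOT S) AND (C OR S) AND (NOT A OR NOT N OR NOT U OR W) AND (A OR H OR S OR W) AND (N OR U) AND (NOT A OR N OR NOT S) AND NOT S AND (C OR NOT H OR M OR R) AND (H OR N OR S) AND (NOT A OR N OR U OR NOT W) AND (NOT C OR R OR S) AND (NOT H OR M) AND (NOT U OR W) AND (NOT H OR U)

The formula is unsatisfiable.

Case U = True:
  Clause (NOT U) is falsified — contradiction.
Case U = False:
  (S OR U) forces S = True.
  Clause (NOT S) is falsified — contradiction.
Both cases fail, so the formula is unsatisfiable.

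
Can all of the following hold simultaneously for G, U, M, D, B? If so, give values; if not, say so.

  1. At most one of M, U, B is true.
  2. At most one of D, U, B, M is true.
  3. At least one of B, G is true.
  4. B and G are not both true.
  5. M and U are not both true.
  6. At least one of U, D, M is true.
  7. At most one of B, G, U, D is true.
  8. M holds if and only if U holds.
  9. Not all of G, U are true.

UNSATISFIABLE

Case U = True:
  (1) with U=T forces M = False.
  Constraint (8) is violated (M=F, U=T) — contradiction.
Case U = False:
  (8) with U=F forces M = False.
  (6) with U=F, M=F forces D = True.
  (2) with D=T forces B = False.
  (3) with B=F forces G = True.
  Constraint (7) is violated (G=T, D=T) — contradiction.
Both cases fail — unsatisfiable.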